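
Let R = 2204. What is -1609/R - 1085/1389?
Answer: -4626241/3061356 ≈ -1.5112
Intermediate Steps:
-1609/R - 1085/1389 = -1609/2204 - 1085/1389 = -4626241/3061356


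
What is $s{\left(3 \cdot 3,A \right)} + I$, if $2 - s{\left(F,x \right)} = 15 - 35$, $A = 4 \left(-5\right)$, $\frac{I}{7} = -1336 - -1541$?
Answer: $1457$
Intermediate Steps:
$I = 1435$ ($I = 7 \left(-1336 - -1541\right) = 7 \left(-1336 + 1541\right) = 7 \cdot 205 = 1435$)
$A = -20$
$s{\left(F,x \right)} = 22$ ($s{\left(F,x \right)} = 2 - \left(15 - 35\right) = 2 - -20 = 2 + 20 = 22$)
$s{\left(3 \cdot 3,A \right)} + I = 22 + 1435 = 1457$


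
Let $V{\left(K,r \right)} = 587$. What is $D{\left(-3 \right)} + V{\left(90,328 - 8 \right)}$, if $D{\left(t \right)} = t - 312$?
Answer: $272$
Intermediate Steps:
$D{\left(t \right)} = -312 + t$ ($D{\left(t \right)} = t - 312 = -312 + t$)
$D{\left(-3 \right)} + V{\left(90,328 - 8 \right)} = \left(-312 - 3\right) + 587 = -315 + 587 = 272$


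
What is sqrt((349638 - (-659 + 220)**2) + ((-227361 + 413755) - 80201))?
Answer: sqrt(263110) ≈ 512.94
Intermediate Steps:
sqrt((349638 - (-659 + 220)**2) + ((-227361 + 413755) - 80201)) = sqrt((349638 - 1*(-439)**2) + (186394 - 80201)) = sqrt((349638 - 1*192721) + 106193) = sqrt((349638 - 192721) + 106193) = sqrt(156917 + 106193) = sqrt(263110)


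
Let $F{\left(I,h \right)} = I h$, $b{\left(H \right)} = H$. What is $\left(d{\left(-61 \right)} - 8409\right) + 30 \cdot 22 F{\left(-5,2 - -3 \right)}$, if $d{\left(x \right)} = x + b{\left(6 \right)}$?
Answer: $-24964$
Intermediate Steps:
$d{\left(x \right)} = 6 + x$ ($d{\left(x \right)} = x + 6 = 6 + x$)
$\left(d{\left(-61 \right)} - 8409\right) + 30 \cdot 22 F{\left(-5,2 - -3 \right)} = \left(\left(6 - 61\right) - 8409\right) + 30 \cdot 22 \left(- 5 \left(2 - -3\right)\right) = \left(-55 - 8409\right) + 660 \left(- 5 \left(2 + 3\right)\right) = -8464 + 660 \left(\left(-5\right) 5\right) = -8464 + 660 \left(-25\right) = -8464 - 16500 = -24964$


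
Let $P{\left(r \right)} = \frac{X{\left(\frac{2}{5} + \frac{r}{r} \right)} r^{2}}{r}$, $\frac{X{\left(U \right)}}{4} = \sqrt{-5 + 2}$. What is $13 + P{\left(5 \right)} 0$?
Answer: $13$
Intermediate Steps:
$X{\left(U \right)} = 4 i \sqrt{3}$ ($X{\left(U \right)} = 4 \sqrt{-5 + 2} = 4 \sqrt{-3} = 4 i \sqrt{3}$)
$P{\left(r \right)} = 4 i r \sqrt{3}$ ($P{\left(r \right)} = \frac{4 i \sqrt{3} r^{2}}{r} = 4 i r \sqrt{3}$)
$13 + P{\left(5 \right)} 0 = 13 + 4 i 5 \sqrt{3} \cdot 0 = 13 + 20 i \sqrt{3} \cdot 0 = 13 + 0 = 13$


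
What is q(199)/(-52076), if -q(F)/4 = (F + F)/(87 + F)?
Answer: 199/1861717 ≈ 0.00010689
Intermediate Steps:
q(F) = -8*F/(87 + F) (q(F) = -4*(F + F)/(87 + F) = -4*2*F/(87 + F) = -8*F/(87 + F))
q(199)/(-52076) = -8*199/(87 + 199)/(-52076) = -8*199/286*(-1/52076) = -8*199*1/286*(-1/52076) = -796/143*(-1/52076) = 199/1861717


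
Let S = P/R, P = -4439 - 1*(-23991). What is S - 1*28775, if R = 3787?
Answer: -108951373/3787 ≈ -28770.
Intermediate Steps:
P = 19552 (P = -4439 + 23991 = 19552)
S = 19552/3787 ≈ 5.1629
S - 1*28775 = 19552/3787 - 1*28775 = 19552/3787 - 28775 = -108951373/3787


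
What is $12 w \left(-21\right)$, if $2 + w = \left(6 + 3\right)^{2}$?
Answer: $-19908$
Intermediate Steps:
$w = 79$ ($w = -2 + \left(6 + 3\right)^{2} = -2 + 9^{2} = -2 + 81 = 79$)
$12 w \left(-21\right) = 12 \cdot 79 \left(-21\right) = 948 \left(-21\right) = -19908$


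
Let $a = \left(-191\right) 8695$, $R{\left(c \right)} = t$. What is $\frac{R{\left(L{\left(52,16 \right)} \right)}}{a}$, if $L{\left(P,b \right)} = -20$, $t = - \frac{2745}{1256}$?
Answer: $\frac{549}{417179144} \approx 1.316 \cdot 10^{-6}$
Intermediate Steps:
$t = - \frac{2745}{1256}$ ($t = \left(-2745\right) \frac{1}{1256} = - \frac{2745}{1256} \approx -2.1855$)
$R{\left(c \right)} = - \frac{2745}{1256}$
$a = -1660745$
$\frac{R{\left(L{\left(52,16 \right)} \right)}}{a} = - \frac{2745}{1256 \left(-1660745\right)} = \left(- \frac{2745}{1256}\right) \left(- \frac{1}{1660745}\right) = \frac{549}{417179144}$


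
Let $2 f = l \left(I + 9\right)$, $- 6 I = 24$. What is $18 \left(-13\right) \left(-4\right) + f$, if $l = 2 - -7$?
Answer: $\frac{1917}{2} \approx 958.5$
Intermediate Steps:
$I = -4$ ($I = \left(- \frac{1}{6}\right) 24 = -4$)
$l = 9$ ($l = 2 + 7 = 9$)
$f = \frac{45}{2}$ ($f = \frac{9 \left(-4 + 9\right)}{2} = \frac{9 \cdot 5}{2} = \frac{1}{2} \cdot 45 = \frac{45}{2} \approx 22.5$)
$18 \left(-13\right) \left(-4\right) + f = 18 \left(-13\right) \left(-4\right) + \frac{45}{2} = \left(-234\right) \left(-4\right) + \frac{45}{2} = 936 + \frac{45}{2} = \frac{1917}{2}$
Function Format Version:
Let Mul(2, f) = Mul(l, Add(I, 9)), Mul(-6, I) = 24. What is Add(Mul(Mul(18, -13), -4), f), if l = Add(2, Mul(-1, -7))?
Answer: Rational(1917, 2) ≈ 958.50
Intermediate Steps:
I = -4 (I = Mul(Rational(-1, 6), 24) = -4)
l = 9 (l = Add(2, 7) = 9)
f = Rational(45, 2) (f = Mul(Rational(1, 2), Mul(9, Add(-4, 9))) = Mul(Rational(1, 2), Mul(9, 5)) = Mul(Rational(1, 2), 45) = Rational(45, 2) ≈ 22.500)
Add(Mul(Mul(18, -13), -4), f) = Add(Mul(Mul(18, -13), -4), Rational(45, 2)) = Add(Mul(-234, -4), Rational(45, 2)) = Add(936, Rational(45, 2)) = Rational(1917, 2)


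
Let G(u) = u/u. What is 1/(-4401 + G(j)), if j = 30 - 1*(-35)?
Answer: -1/4400 ≈ -0.00022727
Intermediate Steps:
j = 65 (j = 30 + 35 = 65)
G(u) = 1
1/(-4401 + G(j)) = 1/(-4401 + 1) = 1/(-4400) = -1/4400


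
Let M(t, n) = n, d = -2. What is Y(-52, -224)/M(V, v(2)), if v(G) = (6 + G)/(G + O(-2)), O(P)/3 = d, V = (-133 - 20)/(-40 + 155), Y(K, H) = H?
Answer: 112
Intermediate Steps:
V = -153/115 ≈ -1.3304
O(P) = -6 (O(P) = 3*(-2) = -6)
v(G) = (6 + G)/(-6 + G) (v(G) = (6 + G)/(G - 6) = (6 + G)/(-6 + G))
Y(-52, -224)/M(V, v(2)) = -224*(-6 + 2)/(6 + 2) = -224/(8/(-4)) = -224/((-¼*8)) = -224/(-2) = -224*(-½) = 112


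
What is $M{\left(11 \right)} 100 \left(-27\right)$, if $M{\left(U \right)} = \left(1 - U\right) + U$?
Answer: $-2700$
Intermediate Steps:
$M{\left(U \right)} = 1$
$M{\left(11 \right)} 100 \left(-27\right) = 1 \cdot 100 \left(-27\right) = 100 \left(-27\right) = -2700$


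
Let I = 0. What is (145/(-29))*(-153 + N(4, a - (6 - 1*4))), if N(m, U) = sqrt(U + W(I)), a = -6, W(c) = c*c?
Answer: 765 - 10*I*sqrt(2) ≈ 765.0 - 14.142*I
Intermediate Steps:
W(c) = c**2
N(m, U) = sqrt(U) (N(m, U) = sqrt(U + 0**2) = sqrt(U + 0) = sqrt(U))
(145/(-29))*(-153 + N(4, a - (6 - 1*4))) = (145/(-29))*(-153 + sqrt(-6 - (6 - 1*4))) = (145*(-1/29))*(-153 + sqrt(-6 - (6 - 4))) = -5*(-153 + sqrt(-6 - 1*2)) = -5*(-153 + sqrt(-6 - 2)) = -5*(-153 + sqrt(-8)) = -5*(-153 + 2*I*sqrt(2)) = 765 - 10*I*sqrt(2)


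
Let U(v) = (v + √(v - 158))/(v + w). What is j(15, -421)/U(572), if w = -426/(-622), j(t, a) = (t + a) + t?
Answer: -3983353946/10162547 + 41783433*√46/20325094 ≈ -378.02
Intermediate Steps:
j(t, a) = a + 2*t (j(t, a) = (a + t) + t = a + 2*t)
w = 213/311 (w = -426*(-1/622) = 213/311 ≈ 0.68489)
U(v) = (v + √(-158 + v))/(213/311 + v) (U(v) = (v + √(v - 158))/(v + 213/311) = (v + √(-158 + v))/(213/311 + v))
j(15, -421)/U(572) = (-421 + 2*15)/((311*(572 + √(-158 + 572))/(213 + 311*572))) = (-421 + 30)/((311*(572 + √414)/(213 + 177892))) = -391*178105/(311*(572 + 3*√46)) = -391/(177892/178105 + 933*√46/178105)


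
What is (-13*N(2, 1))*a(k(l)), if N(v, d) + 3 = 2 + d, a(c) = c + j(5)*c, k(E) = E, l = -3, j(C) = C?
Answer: 0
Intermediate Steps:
a(c) = 6*c (a(c) = c + 5*c = 6*c)
N(v, d) = -1 + d (N(v, d) = -3 + (2 + d) = -1 + d)
(-13*N(2, 1))*a(k(l)) = (-13*(-1 + 1))*(6*(-3)) = -13*0*(-18) = 0*(-18) = 0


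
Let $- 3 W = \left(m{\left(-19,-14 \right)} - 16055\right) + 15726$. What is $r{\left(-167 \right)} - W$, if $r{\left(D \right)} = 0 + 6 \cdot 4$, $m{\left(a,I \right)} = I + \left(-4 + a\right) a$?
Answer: $\frac{166}{3} \approx 55.333$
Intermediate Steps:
$m{\left(a,I \right)} = I + a \left(-4 + a\right)$
$r{\left(D \right)} = 24$ ($r{\left(D \right)} = 0 + 24 = 24$)
$W = - \frac{94}{3}$ ($W = - \frac{\left(\left(-14 + \left(-19\right)^{2} - -76\right) - 16055\right) + 15726}{3} = - \frac{\left(\left(-14 + 361 + 76\right) - 16055\right) + 15726}{3} = - \frac{\left(423 - 16055\right) + 15726}{3} = - \frac{-15632 + 15726}{3} = \left(- \frac{1}{3}\right) 94 = - \frac{94}{3} \approx -31.333$)
$r{\left(-167 \right)} - W = 24 - - \frac{94}{3} = 24 + \frac{94}{3} = \frac{166}{3}$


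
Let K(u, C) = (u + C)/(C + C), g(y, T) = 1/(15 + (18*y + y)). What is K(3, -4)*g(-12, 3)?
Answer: -1/1704 ≈ -0.00058685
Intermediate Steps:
g(y, T) = 1/(15 + 19*y)
K(u, C) = (C + u)/(2*C) (K(u, C) = (C + u)/((2*C)) = (C + u)*(1/(2*C)) = (C + u)/(2*C))
K(3, -4)*g(-12, 3) = ((1/2)*(-4 + 3)/(-4))/(15 + 19*(-12)) = ((1/2)*(-1/4)*(-1))/(15 - 228) = (1/8)/(-213) = (1/8)*(-1/213) = -1/1704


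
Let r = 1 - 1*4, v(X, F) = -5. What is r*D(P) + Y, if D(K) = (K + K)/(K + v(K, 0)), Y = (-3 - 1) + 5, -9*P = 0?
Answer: 1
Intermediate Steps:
P = 0 (P = -⅑*0 = 0)
Y = 1 (Y = -4 + 5 = 1)
r = -3 (r = 1 - 4 = -3)
D(K) = 2*K/(-5 + K) (D(K) = (K + K)/(K - 5) = (2*K)/(-5 + K) = 2*K/(-5 + K))
r*D(P) + Y = -6*0/(-5 + 0) + 1 = -6*0/(-5) + 1 = -6*0*(-1)/5 + 1 = -3*0 + 1 = 0 + 1 = 1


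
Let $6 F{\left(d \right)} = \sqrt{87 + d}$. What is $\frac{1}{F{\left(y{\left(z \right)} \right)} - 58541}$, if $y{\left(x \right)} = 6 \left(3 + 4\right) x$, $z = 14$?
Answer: $- \frac{234164}{13708194649} - \frac{10 \sqrt{3}}{13708194649} \approx -1.7083 \cdot 10^{-5}$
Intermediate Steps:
$y{\left(x \right)} = 42 x$ ($y{\left(x \right)} = 6 \cdot 7 x = 42 x$)
$F{\left(d \right)} = \frac{\sqrt{87 + d}}{6}$
$\frac{1}{F{\left(y{\left(z \right)} \right)} - 58541} = \frac{1}{\frac{\sqrt{87 + 42 \cdot 14}}{6} - 58541} = \frac{1}{\frac{\sqrt{87 + 588}}{6} - 58541} = \frac{1}{\frac{\sqrt{675}}{6} - 58541} = \frac{1}{\frac{15 \sqrt{3}}{6} - 58541} = \frac{1}{\frac{5 \sqrt{3}}{2} - 58541} = \frac{1}{-58541 + \frac{5 \sqrt{3}}{2}}$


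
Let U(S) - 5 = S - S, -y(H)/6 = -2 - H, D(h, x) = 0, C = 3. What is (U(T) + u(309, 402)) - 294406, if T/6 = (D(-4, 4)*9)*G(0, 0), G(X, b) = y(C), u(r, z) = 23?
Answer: -294378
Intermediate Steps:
y(H) = 12 + 6*H (y(H) = -6*(-2 - H) = 12 + 6*H)
G(X, b) = 30 (G(X, b) = 12 + 6*3 = 12 + 18 = 30)
T = 0 (T = 6*((0*9)*30) = 6*(0*30) = 6*0 = 0)
U(S) = 5 (U(S) = 5 + (S - S) = 5 + 0 = 5)
(U(T) + u(309, 402)) - 294406 = (5 + 23) - 294406 = 28 - 294406 = -294378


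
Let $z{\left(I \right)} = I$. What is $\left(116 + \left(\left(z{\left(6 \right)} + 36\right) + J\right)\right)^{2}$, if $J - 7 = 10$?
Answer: $30625$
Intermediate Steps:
$J = 17$ ($J = 7 + 10 = 17$)
$\left(116 + \left(\left(z{\left(6 \right)} + 36\right) + J\right)\right)^{2} = \left(116 + \left(\left(6 + 36\right) + 17\right)\right)^{2} = \left(116 + \left(42 + 17\right)\right)^{2} = \left(116 + 59\right)^{2} = 175^{2} = 30625$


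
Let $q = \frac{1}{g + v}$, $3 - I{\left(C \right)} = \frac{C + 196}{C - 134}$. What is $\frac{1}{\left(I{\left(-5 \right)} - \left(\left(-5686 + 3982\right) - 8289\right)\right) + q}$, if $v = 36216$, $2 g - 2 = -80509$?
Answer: $\frac{1122425}{11221302347} \approx 0.00010003$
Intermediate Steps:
$g = - \frac{80507}{2}$ ($g = 1 + \frac{1}{2} \left(-80509\right) = 1 - \frac{80509}{2} = - \frac{80507}{2} \approx -40254.0$)
$I{\left(C \right)} = 3 - \frac{196 + C}{-134 + C}$ ($I{\left(C \right)} = 3 - \frac{C + 196}{C - 134} = 3 - \frac{196 + C}{-134 + C}$)
$q = - \frac{2}{8075}$ ($q = \frac{1}{- \frac{80507}{2} + 36216} = \frac{1}{- \frac{8075}{2}} = - \frac{2}{8075} \approx -0.00024768$)
$\frac{1}{\left(I{\left(-5 \right)} - \left(\left(-5686 + 3982\right) - 8289\right)\right) + q} = \frac{1}{\left(\frac{2 \left(-299 - 5\right)}{-134 - 5} - \left(\left(-5686 + 3982\right) - 8289\right)\right) - \frac{2}{8075}} = \frac{1}{\left(2 \frac{1}{-139} \left(-304\right) - \left(-1704 - 8289\right)\right) - \frac{2}{8075}} = \frac{1}{\left(2 \left(- \frac{1}{139}\right) \left(-304\right) - -9993\right) - \frac{2}{8075}} = \frac{1}{\left(\frac{608}{139} + 9993\right) - \frac{2}{8075}} = \frac{1}{\frac{1389635}{139} - \frac{2}{8075}} = \frac{1}{\frac{11221302347}{1122425}} = \frac{1122425}{11221302347}$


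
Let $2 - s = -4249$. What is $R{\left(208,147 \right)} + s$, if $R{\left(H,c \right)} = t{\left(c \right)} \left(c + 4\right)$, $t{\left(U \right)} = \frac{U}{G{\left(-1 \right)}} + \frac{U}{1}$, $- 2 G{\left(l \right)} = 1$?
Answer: $-17946$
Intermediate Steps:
$s = 4251$ ($s = 2 - -4249 = 2 + 4249 = 4251$)
$G{\left(l \right)} = - \frac{1}{2}$ ($G{\left(l \right)} = \left(- \frac{1}{2}\right) 1 = - \frac{1}{2}$)
$t{\left(U \right)} = - U$ ($t{\left(U \right)} = \frac{U}{- \frac{1}{2}} + \frac{U}{1} = U \left(-2\right) + U 1 = - 2 U + U = - U$)
$R{\left(H,c \right)} = - c \left(4 + c\right)$ ($R{\left(H,c \right)} = - c \left(c + 4\right) = - c \left(4 + c\right)$)
$R{\left(208,147 \right)} + s = \left(-1\right) 147 \left(4 + 147\right) + 4251 = \left(-1\right) 147 \cdot 151 + 4251 = -22197 + 4251 = -17946$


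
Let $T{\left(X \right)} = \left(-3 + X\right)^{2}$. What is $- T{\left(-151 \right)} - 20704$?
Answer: $-44420$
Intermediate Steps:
$- T{\left(-151 \right)} - 20704 = - \left(-3 - 151\right)^{2} - 20704 = - \left(-154\right)^{2} - 20704 = \left(-1\right) 23716 - 20704 = -23716 - 20704 = -44420$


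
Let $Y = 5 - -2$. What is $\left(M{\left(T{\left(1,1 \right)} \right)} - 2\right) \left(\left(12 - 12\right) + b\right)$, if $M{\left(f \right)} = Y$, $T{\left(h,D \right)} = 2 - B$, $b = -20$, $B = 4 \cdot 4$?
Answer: $-100$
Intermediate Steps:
$B = 16$
$T{\left(h,D \right)} = -14$ ($T{\left(h,D \right)} = 2 - 16 = -14$)
$Y = 7$ ($Y = 5 + 2 = 7$)
$M{\left(f \right)} = 7$
$\left(M{\left(T{\left(1,1 \right)} \right)} - 2\right) \left(\left(12 - 12\right) + b\right) = \left(7 - 2\right) \left(\left(12 - 12\right) - 20\right) = 5 \left(0 - 20\right) = 5 \left(-20\right) = -100$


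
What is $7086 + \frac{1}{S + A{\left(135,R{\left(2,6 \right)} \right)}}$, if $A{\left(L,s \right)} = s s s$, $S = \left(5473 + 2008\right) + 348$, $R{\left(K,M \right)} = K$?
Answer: $\frac{55532983}{7837} \approx 7086.0$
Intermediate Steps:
$S = 7829$ ($S = 7481 + 348 = 7829$)
$A{\left(L,s \right)} = s^{3}$ ($A{\left(L,s \right)} = s^{2} s = s^{3}$)
$7086 + \frac{1}{S + A{\left(135,R{\left(2,6 \right)} \right)}} = 7086 + \frac{1}{7829 + 2^{3}} = 7086 + \frac{1}{7829 + 8} = 7086 + \frac{1}{7837} = \frac{55532983}{7837}$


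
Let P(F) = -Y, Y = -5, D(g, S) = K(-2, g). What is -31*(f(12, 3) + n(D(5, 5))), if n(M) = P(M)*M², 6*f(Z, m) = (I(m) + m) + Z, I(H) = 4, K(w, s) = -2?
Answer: -4309/6 ≈ -718.17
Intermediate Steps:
D(g, S) = -2
f(Z, m) = ⅔ + Z/6 + m/6 (f(Z, m) = ((4 + m) + Z)/6 = (4 + Z + m)/6 = ⅔ + Z/6 + m/6)
P(F) = 5 (P(F) = -1*(-5) = 5)
n(M) = 5*M²
-31*(f(12, 3) + n(D(5, 5))) = -31*((⅔ + (⅙)*12 + (⅙)*3) + 5*(-2)²) = -31*((⅔ + 2 + ½) + 5*4) = -31*(19/6 + 20) = -31*139/6 = -4309/6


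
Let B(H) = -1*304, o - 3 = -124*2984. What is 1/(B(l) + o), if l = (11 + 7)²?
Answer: -1/370317 ≈ -2.7004e-6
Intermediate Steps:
o = -370013 (o = 3 - 124*2984 = 3 - 370016 = -370013)
l = 324 (l = 18² = 324)
B(H) = -304
1/(B(l) + o) = 1/(-304 - 370013) = 1/(-370317) = -1/370317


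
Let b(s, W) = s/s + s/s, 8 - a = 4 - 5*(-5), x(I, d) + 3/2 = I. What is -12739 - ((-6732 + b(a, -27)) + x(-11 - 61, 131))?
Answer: -11871/2 ≈ -5935.5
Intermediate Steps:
x(I, d) = -3/2 + I
a = -21 (a = 8 - (4 - 5*(-5)) = 8 - (4 + 25) = 8 - 1*29 = 8 - 29 = -21)
b(s, W) = 2 (b(s, W) = 1 + 1 = 2)
-12739 - ((-6732 + b(a, -27)) + x(-11 - 61, 131)) = -12739 - ((-6732 + 2) + (-3/2 + (-11 - 61))) = -12739 - (-6730 + (-3/2 - 72)) = -12739 - (-6730 - 147/2) = -12739 - 1*(-13607/2) = -12739 + 13607/2 = -11871/2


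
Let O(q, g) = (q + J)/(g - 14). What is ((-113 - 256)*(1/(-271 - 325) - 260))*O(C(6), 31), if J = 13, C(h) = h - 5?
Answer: 400264263/5066 ≈ 79010.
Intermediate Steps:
C(h) = -5 + h
O(q, g) = (13 + q)/(-14 + g) (O(q, g) = (q + 13)/(g - 14) = (13 + q)/(-14 + g))
((-113 - 256)*(1/(-271 - 325) - 260))*O(C(6), 31) = ((-113 - 256)*(1/(-271 - 325) - 260))*((13 + (-5 + 6))/(-14 + 31)) = (-369*(1/(-596) - 260))*((13 + 1)/17) = (-369*(-1/596 - 260))*((1/17)*14) = -369*(-154961/596)*(14/17) = (57180609/596)*(14/17) = 400264263/5066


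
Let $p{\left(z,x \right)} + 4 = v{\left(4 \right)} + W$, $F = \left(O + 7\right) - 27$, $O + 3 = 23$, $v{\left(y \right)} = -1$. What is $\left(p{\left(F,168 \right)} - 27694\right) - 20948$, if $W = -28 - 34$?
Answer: $-48709$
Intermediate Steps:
$O = 20$ ($O = -3 + 23 = 20$)
$F = 0$ ($F = \left(20 + 7\right) - 27 = 27 - 27 = 0$)
$W = -62$ ($W = -28 - 34 = -62$)
$p{\left(z,x \right)} = -67$ ($p{\left(z,x \right)} = -4 - 63 = -67$)
$\left(p{\left(F,168 \right)} - 27694\right) - 20948 = \left(-67 - 27694\right) - 20948 = -27761 - 20948 = -48709$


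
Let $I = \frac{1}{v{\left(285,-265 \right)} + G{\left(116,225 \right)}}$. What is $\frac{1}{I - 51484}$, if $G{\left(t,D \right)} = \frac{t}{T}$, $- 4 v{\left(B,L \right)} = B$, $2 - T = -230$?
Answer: $- \frac{283}{14569976} \approx -1.9423 \cdot 10^{-5}$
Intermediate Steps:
$T = 232$ ($T = 2 - -230 = 2 + 230 = 232$)
$v{\left(B,L \right)} = - \frac{B}{4}$
$G{\left(t,D \right)} = \frac{t}{232}$
$I = - \frac{4}{283}$ ($I = \frac{1}{\left(- \frac{1}{4}\right) 285 + \frac{1}{232} \cdot 116} = \frac{1}{- \frac{285}{4} + \frac{1}{2}} = \frac{1}{- \frac{283}{4}} = - \frac{4}{283} \approx -0.014134$)
$\frac{1}{I - 51484} = \frac{1}{- \frac{4}{283} - 51484} = \frac{1}{- \frac{14569976}{283}} = - \frac{283}{14569976}$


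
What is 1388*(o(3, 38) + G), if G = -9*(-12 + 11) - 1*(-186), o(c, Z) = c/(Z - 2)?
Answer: 812327/3 ≈ 2.7078e+5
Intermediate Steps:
o(c, Z) = c/(-2 + Z)
G = 195 (G = -9*(-1) + 186 = -1*(-9) + 186 = 9 + 186 = 195)
1388*(o(3, 38) + G) = 1388*(3/(-2 + 38) + 195) = 1388*(3/36 + 195) = 1388*(3*(1/36) + 195) = 1388*(1/12 + 195) = 1388*(2341/12) = 812327/3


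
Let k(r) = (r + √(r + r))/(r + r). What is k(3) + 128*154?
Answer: 39425/2 + √6/6 ≈ 19713.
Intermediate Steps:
k(r) = (r + √2*√r)/(2*r) (k(r) = (r + √(2*r))/((2*r)) = (r + √2*√r)*(1/(2*r)) = (r + √2*√r)/(2*r))
k(3) + 128*154 = (½ + √2/(2*√3)) + 128*154 = (½ + √2*(√3/3)/2) + 19712 = (½ + √6/6) + 19712 = 39425/2 + √6/6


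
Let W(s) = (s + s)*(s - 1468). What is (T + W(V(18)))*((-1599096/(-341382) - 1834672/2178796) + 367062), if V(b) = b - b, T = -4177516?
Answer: -47523458678234142989784/30991739003 ≈ -1.5334e+12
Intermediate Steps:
V(b) = 0
W(s) = 2*s*(-1468 + s) (W(s) = (2*s)*(-1468 + s) = 2*s*(-1468 + s))
(T + W(V(18)))*((-1599096/(-341382) - 1834672/2178796) + 367062) = (-4177516 + 2*0*(-1468 + 0))*((-1599096/(-341382) - 1834672/2178796) + 367062) = (-4177516 + 2*0*(-1468))*((-1599096*(-1/341382) - 1834672*1/2178796) + 367062) = (-4177516 + 0)*((266516/56897 - 458668/544699) + 367062) = -4177516*(119074165488/30991739003 + 367062) = -4177516*11376008776084674/30991739003 = -47523458678234142989784/30991739003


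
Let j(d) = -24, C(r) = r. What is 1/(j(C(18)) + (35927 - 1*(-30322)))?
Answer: 1/66225 ≈ 1.5100e-5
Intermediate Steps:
1/(j(C(18)) + (35927 - 1*(-30322))) = 1/(-24 + (35927 - 1*(-30322))) = 1/(-24 + (35927 + 30322)) = 1/(-24 + 66249) = 1/66225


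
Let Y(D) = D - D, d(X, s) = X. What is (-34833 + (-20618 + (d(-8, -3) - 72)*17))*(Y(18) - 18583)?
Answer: 1055718813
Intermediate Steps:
Y(D) = 0
(-34833 + (-20618 + (d(-8, -3) - 72)*17))*(Y(18) - 18583) = (-34833 + (-20618 + (-8 - 72)*17))*(0 - 18583) = (-34833 + (-20618 - 80*17))*(-18583) = (-34833 + (-20618 - 1360))*(-18583) = (-34833 - 21978)*(-18583) = -56811*(-18583) = 1055718813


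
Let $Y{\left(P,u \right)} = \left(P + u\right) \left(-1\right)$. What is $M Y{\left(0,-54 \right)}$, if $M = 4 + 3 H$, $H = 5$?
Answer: $1026$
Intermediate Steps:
$Y{\left(P,u \right)} = - P - u$
$M = 19$ ($M = 4 + 3 \cdot 5 = 4 + 15 = 19$)
$M Y{\left(0,-54 \right)} = 19 \left(\left(-1\right) 0 - -54\right) = 19 \left(0 + 54\right) = 19 \cdot 54 = 1026$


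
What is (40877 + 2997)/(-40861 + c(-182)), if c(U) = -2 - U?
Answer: -43874/40681 ≈ -1.0785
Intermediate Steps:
(40877 + 2997)/(-40861 + c(-182)) = (40877 + 2997)/(-40861 + (-2 - 1*(-182))) = 43874/(-40861 + (-2 + 182)) = 43874/(-40861 + 180) = 43874/(-40681) = 43874*(-1/40681) = -43874/40681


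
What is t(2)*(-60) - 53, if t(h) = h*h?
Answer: -293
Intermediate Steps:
t(h) = h²
t(2)*(-60) - 53 = 2²*(-60) - 53 = 4*(-60) - 53 = -240 - 53 = -293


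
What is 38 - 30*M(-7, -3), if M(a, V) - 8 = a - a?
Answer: -202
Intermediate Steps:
M(a, V) = 8 (M(a, V) = 8 + (a - a) = 8 + 0 = 8)
38 - 30*M(-7, -3) = 38 - 30*8 = 38 - 240 = -202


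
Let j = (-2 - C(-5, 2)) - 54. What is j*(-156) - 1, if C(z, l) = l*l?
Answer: 9359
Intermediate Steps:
C(z, l) = l²
j = -60 (j = (-2 - 1*2²) - 54 = (-2 - 1*4) - 54 = (-2 - 4) - 54 = -6 - 54 = -60)
j*(-156) - 1 = -60*(-156) - 1 = 9360 - 1 = 9359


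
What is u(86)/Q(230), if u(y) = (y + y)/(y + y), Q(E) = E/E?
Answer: 1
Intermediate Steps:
Q(E) = 1
u(y) = 1 (u(y) = (2*y)/((2*y)) = (2*y)*(1/(2*y)) = 1)
u(86)/Q(230) = 1/1 = 1*1 = 1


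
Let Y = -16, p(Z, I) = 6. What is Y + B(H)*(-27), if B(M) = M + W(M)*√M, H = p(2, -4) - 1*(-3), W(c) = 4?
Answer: -583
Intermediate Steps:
H = 9 (H = 6 - 1*(-3) = 6 + 3 = 9)
B(M) = M + 4*√M
Y + B(H)*(-27) = -16 + (9 + 4*√9)*(-27) = -16 + (9 + 4*3)*(-27) = -16 + (9 + 12)*(-27) = -16 + 21*(-27) = -16 - 567 = -583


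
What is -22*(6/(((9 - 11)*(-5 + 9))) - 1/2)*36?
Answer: 990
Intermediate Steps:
-22*(6/(((9 - 11)*(-5 + 9))) - 1/2)*36 = -22*(6/((-2*4)) - 1*½)*36 = -22*(6/(-8) - ½)*36 = -22*(6*(-⅛) - ½)*36 = -22*(-¾ - ½)*36 = -22*(-5/4)*36 = (55/2)*36 = 990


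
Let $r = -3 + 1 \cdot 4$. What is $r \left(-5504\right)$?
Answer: $-5504$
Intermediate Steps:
$r = 1$ ($r = -3 + 4 = 1$)
$r \left(-5504\right) = 1 \left(-5504\right) = -5504$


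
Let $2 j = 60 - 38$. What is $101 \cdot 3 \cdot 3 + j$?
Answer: $920$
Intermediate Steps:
$j = 11$ ($j = \frac{60 - 38}{2} = \frac{1}{2} \cdot 22 = 11$)
$101 \cdot 3 \cdot 3 + j = 101 \cdot 3 \cdot 3 + 11 = 101 \cdot 9 + 11 = 909 + 11 = 920$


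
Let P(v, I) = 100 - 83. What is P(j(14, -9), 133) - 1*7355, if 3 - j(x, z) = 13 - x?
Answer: -7338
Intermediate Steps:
j(x, z) = -10 + x (j(x, z) = 3 - (13 - x) = 3 + (-13 + x) = -10 + x)
P(v, I) = 17
P(j(14, -9), 133) - 1*7355 = 17 - 1*7355 = 17 - 7355 = -7338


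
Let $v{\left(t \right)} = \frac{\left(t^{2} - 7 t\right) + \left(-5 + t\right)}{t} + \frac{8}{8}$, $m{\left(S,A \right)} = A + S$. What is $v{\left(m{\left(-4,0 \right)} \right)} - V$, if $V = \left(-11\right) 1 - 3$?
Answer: $\frac{25}{4} \approx 6.25$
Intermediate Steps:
$V = -14$ ($V = -11 - 3 = -14$)
$v{\left(t \right)} = 1 + \frac{-5 + t^{2} - 6 t}{t}$ ($v{\left(t \right)} = \frac{-5 + t^{2} - 6 t}{t} + 8 \cdot \frac{1}{8} = \frac{-5 + t^{2} - 6 t}{t} + 1 = 1 + \frac{-5 + t^{2} - 6 t}{t}$)
$v{\left(m{\left(-4,0 \right)} \right)} - V = \left(-5 + \left(0 - 4\right) - \frac{5}{0 - 4}\right) - -14 = \left(-5 - 4 - \frac{5}{-4}\right) + 14 = \left(-5 - 4 - - \frac{5}{4}\right) + 14 = \left(-5 - 4 + \frac{5}{4}\right) + 14 = - \frac{31}{4} + 14 = \frac{25}{4}$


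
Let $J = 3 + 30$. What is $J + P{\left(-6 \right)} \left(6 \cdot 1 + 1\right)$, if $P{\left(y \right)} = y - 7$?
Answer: $-58$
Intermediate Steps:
$P{\left(y \right)} = -7 + y$ ($P{\left(y \right)} = y - 7 = -7 + y$)
$J = 33$
$J + P{\left(-6 \right)} \left(6 \cdot 1 + 1\right) = 33 + \left(-7 - 6\right) \left(6 \cdot 1 + 1\right) = 33 - 13 \left(6 + 1\right) = 33 - 91 = -58$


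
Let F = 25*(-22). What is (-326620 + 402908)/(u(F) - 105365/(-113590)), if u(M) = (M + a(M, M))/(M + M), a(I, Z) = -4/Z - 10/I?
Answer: 262133006080000/4905260487 ≈ 53439.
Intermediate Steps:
a(I, Z) = -10/I - 4/Z
F = -550
u(M) = (M - 14/M)/(2*M) (u(M) = (M + (-10/M - 4/M))/(M + M) = (M - 14/M)/((2*M)) = (M - 14/M)*(1/(2*M)) = (M - 14/M)/(2*M))
(-326620 + 402908)/(u(F) - 105365/(-113590)) = (-326620 + 402908)/((½ - 7/(-550)²) - 105365/(-113590)) = 76288/((½ - 7*1/302500) - 105365*(-1/113590)) = 76288/((½ - 7/302500) + 21073/22718) = 76288/(151243/302500 + 21073/22718) = 76288/(4905260487/3436097500) = 76288*(3436097500/4905260487) = 262133006080000/4905260487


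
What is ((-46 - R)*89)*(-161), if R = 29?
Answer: 1074675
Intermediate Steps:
((-46 - R)*89)*(-161) = ((-46 - 1*29)*89)*(-161) = ((-46 - 29)*89)*(-161) = -75*89*(-161) = -6675*(-161) = 1074675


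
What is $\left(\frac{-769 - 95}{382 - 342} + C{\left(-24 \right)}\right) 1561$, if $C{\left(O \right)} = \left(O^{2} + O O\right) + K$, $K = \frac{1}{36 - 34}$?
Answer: $\frac{17653349}{10} \approx 1.7653 \cdot 10^{6}$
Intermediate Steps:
$K = \frac{1}{2} \approx 0.5$
$C{\left(O \right)} = \frac{1}{2} + 2 O^{2}$ ($C{\left(O \right)} = \left(O^{2} + O O\right) + \frac{1}{2} = \left(O^{2} + O^{2}\right) + \frac{1}{2} = 2 O^{2} + \frac{1}{2} = \frac{1}{2} + 2 O^{2}$)
$\left(\frac{-769 - 95}{382 - 342} + C{\left(-24 \right)}\right) 1561 = \left(\frac{-769 - 95}{382 - 342} + \left(\frac{1}{2} + 2 \left(-24\right)^{2}\right)\right) 1561 = \left(- \frac{864}{40} + \left(\frac{1}{2} + 2 \cdot 576\right)\right) 1561 = \left(\left(-864\right) \frac{1}{40} + \left(\frac{1}{2} + 1152\right)\right) 1561 = \left(- \frac{108}{5} + \frac{2305}{2}\right) 1561 = \frac{11309}{10} \cdot 1561 = \frac{17653349}{10}$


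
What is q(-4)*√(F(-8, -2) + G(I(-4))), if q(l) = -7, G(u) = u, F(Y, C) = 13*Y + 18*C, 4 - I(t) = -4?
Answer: -14*I*√33 ≈ -80.424*I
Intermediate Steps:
I(t) = 8 (I(t) = 4 - 1*(-4) = 4 + 4 = 8)
q(-4)*√(F(-8, -2) + G(I(-4))) = -7*√((13*(-8) + 18*(-2)) + 8) = -7*√((-104 - 36) + 8) = -7*√(-140 + 8) = -14*I*√33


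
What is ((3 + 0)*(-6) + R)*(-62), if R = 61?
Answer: -2666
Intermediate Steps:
((3 + 0)*(-6) + R)*(-62) = ((3 + 0)*(-6) + 61)*(-62) = (3*(-6) + 61)*(-62) = (-18 + 61)*(-62) = 43*(-62) = -2666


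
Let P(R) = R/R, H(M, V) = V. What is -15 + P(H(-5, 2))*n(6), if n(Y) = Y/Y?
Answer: -14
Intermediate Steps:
n(Y) = 1
P(R) = 1
-15 + P(H(-5, 2))*n(6) = -15 + 1*1 = -15 + 1 = -14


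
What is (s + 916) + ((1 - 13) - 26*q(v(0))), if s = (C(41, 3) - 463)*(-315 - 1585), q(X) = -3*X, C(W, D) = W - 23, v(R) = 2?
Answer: 846560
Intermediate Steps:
C(W, D) = -23 + W
s = 845500 (s = ((-23 + 41) - 463)*(-315 - 1585) = (18 - 463)*(-1900) = -445*(-1900) = 845500)
(s + 916) + ((1 - 13) - 26*q(v(0))) = (845500 + 916) + ((1 - 13) - (-78)*2) = 846416 + (-12 - 26*(-6)) = 846416 + (-12 + 156) = 846416 + 144 = 846560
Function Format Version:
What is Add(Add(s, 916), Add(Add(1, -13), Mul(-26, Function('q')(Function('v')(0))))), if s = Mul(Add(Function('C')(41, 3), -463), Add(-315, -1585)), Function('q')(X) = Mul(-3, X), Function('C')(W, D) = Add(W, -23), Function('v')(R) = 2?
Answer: 846560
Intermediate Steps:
Function('C')(W, D) = Add(-23, W)
s = 845500 (s = Mul(Add(Add(-23, 41), -463), Add(-315, -1585)) = Mul(Add(18, -463), -1900) = Mul(-445, -1900) = 845500)
Add(Add(s, 916), Add(Add(1, -13), Mul(-26, Function('q')(Function('v')(0))))) = Add(Add(845500, 916), Add(Add(1, -13), Mul(-26, Mul(-3, 2)))) = Add(846416, Add(-12, Mul(-26, -6))) = Add(846416, Add(-12, 156)) = Add(846416, 144) = 846560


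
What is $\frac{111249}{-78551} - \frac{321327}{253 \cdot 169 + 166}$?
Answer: $- \frac{30015698004}{3371644573} \approx -8.9024$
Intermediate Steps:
$\frac{111249}{-78551} - \frac{321327}{253 \cdot 169 + 166} = 111249 \left(- \frac{1}{78551}\right) - \frac{321327}{42757 + 166} = - \frac{111249}{78551} - \frac{321327}{42923} = - \frac{30015698004}{3371644573}$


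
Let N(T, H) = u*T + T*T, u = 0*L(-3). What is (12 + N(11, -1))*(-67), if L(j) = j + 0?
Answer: -8911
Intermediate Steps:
L(j) = j
u = 0 (u = 0*(-3) = 0)
N(T, H) = T² (N(T, H) = 0*T + T*T = 0 + T² = T²)
(12 + N(11, -1))*(-67) = (12 + 11²)*(-67) = (12 + 121)*(-67) = 133*(-67) = -8911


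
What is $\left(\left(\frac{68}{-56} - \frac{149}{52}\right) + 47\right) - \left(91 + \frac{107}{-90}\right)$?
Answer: $- \frac{768071}{16380} \approx -46.891$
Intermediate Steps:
$\left(\left(\frac{68}{-56} - \frac{149}{52}\right) + 47\right) - \left(91 + \frac{107}{-90}\right) = \left(\left(68 \left(- \frac{1}{56}\right) - \frac{149}{52}\right) + 47\right) - \frac{8083}{90} = \left(\left(- \frac{17}{14} - \frac{149}{52}\right) + 47\right) + \left(\frac{107}{90} - 91\right) = \left(- \frac{1485}{364} + 47\right) - \frac{8083}{90} = \frac{15623}{364} - \frac{8083}{90} = - \frac{768071}{16380}$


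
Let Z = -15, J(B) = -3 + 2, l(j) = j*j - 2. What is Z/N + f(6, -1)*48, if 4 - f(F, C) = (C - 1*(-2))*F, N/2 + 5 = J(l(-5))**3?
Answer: -379/4 ≈ -94.750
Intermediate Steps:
l(j) = -2 + j**2 (l(j) = j**2 - 2 = -2 + j**2)
J(B) = -1
N = -12 (N = -10 + 2*(-1)**3 = -10 + 2*(-1) = -10 - 2 = -12)
f(F, C) = 4 - F*(2 + C) (f(F, C) = 4 - (C - 1*(-2))*F = 4 - (C + 2)*F = 4 - (2 + C)*F = 4 - F*(2 + C))
Z/N + f(6, -1)*48 = -15/(-12) + (4 - 2*6 - 1*(-1)*6)*48 = -15*(-1/12) + (4 - 12 + 6)*48 = 5/4 - 2*48 = 5/4 - 96 = -379/4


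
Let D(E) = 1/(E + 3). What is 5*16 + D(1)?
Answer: 321/4 ≈ 80.250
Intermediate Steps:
D(E) = 1/(3 + E)
5*16 + D(1) = 5*16 + 1/(3 + 1) = 80 + 1/4 = 80 + ¼ = 321/4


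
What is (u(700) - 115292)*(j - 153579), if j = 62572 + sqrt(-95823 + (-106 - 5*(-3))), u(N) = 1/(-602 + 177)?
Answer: 4459261184707/425 - 48999101*I*sqrt(95914)/425 ≈ 1.0492e+10 - 3.5706e+7*I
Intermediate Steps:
u(N) = -1/425 (u(N) = 1/(-425) = -1/425)
j = 62572 + I*sqrt(95914) (j = 62572 + sqrt(-95823 + (-106 + 15)) = 62572 + sqrt(-95823 - 91) = 62572 + sqrt(-95914) = 62572 + I*sqrt(95914) ≈ 62572.0 + 309.7*I)
(u(700) - 115292)*(j - 153579) = (-1/425 - 115292)*((62572 + I*sqrt(95914)) - 153579) = -48999101*(-91007 + I*sqrt(95914))/425 = 4459261184707/425 - 48999101*I*sqrt(95914)/425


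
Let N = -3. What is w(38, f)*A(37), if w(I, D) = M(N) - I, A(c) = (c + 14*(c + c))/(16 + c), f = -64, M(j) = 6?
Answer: -34336/53 ≈ -647.85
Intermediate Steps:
A(c) = 29*c/(16 + c) (A(c) = (c + 14*(2*c))/(16 + c) = (c + 28*c)/(16 + c) = (29*c)/(16 + c) = 29*c/(16 + c))
w(I, D) = 6 - I
w(38, f)*A(37) = (6 - 1*38)*(29*37/(16 + 37)) = (6 - 38)*(29*37/53) = -928*37/53 = -32*1073/53 = -34336/53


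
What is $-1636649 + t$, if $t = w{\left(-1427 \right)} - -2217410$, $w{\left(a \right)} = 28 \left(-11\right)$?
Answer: $580453$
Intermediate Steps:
$w{\left(a \right)} = -308$
$t = 2217102$ ($t = -308 - -2217410 = -308 + 2217410 = 2217102$)
$-1636649 + t = -1636649 + 2217102 = 580453$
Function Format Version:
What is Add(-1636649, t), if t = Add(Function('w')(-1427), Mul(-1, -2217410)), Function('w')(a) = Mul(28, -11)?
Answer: 580453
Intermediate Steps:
Function('w')(a) = -308
t = 2217102 (t = Add(-308, Mul(-1, -2217410)) = Add(-308, 2217410) = 2217102)
Add(-1636649, t) = Add(-1636649, 2217102) = 580453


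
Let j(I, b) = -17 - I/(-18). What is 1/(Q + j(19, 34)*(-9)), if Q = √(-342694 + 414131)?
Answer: -574/203379 + 4*√71437/203379 ≈ 0.0024344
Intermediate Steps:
Q = √71437 ≈ 267.28
j(I, b) = -17 + I/18 (j(I, b) = -17 - I*(-1)/18 = -17 - (-1)*I/18 = -17 + I/18)
1/(Q + j(19, 34)*(-9)) = 1/(√71437 + (-17 + (1/18)*19)*(-9)) = 1/(√71437 + (-17 + 19/18)*(-9)) = 1/(√71437 - 287/18*(-9)) = 1/(√71437 + 287/2) = 1/(287/2 + √71437)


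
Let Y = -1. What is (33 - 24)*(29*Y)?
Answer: -261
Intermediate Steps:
(33 - 24)*(29*Y) = (33 - 24)*(29*(-1)) = 9*(-29) = -261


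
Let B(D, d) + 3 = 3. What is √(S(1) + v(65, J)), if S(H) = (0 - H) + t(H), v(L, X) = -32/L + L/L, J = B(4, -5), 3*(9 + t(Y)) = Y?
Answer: I*√348270/195 ≈ 3.0264*I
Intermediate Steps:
B(D, d) = 0 (B(D, d) = -3 + 3 = 0)
t(Y) = -9 + Y/3
J = 0
v(L, X) = 1 - 32/L (v(L, X) = -32/L + 1 = 1 - 32/L)
S(H) = -9 - 2*H/3 (S(H) = (0 - H) + (-9 + H/3) = -H + (-9 + H/3) = -9 - 2*H/3)
√(S(1) + v(65, J)) = √((-9 - ⅔*1) + (-32 + 65)/65) = √((-9 - ⅔) + (1/65)*33) = √(-29/3 + 33/65) = √(-1786/195) = I*√348270/195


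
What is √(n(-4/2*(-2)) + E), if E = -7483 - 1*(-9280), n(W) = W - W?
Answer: √1797 ≈ 42.391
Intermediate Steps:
n(W) = 0
E = 1797 (E = -7483 + 9280 = 1797)
√(n(-4/2*(-2)) + E) = √(0 + 1797) = √1797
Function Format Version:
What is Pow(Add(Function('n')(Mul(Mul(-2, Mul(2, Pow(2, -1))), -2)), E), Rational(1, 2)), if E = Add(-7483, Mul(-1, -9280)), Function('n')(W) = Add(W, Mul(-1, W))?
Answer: Pow(1797, Rational(1, 2)) ≈ 42.391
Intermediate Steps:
Function('n')(W) = 0
E = 1797 (E = Add(-7483, 9280) = 1797)
Pow(Add(Function('n')(Mul(Mul(-2, Mul(2, Pow(2, -1))), -2)), E), Rational(1, 2)) = Pow(Add(0, 1797), Rational(1, 2)) = Pow(1797, Rational(1, 2))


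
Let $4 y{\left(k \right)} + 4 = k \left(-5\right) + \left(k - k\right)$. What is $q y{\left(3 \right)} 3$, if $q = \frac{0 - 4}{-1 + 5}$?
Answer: $\frac{57}{4} \approx 14.25$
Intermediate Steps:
$q = -1$ ($q = - \frac{4}{4} = \left(-4\right) \frac{1}{4} = -1$)
$y{\left(k \right)} = -1 - \frac{5 k}{4}$ ($y{\left(k \right)} = -1 + \frac{k \left(-5\right) + \left(k - k\right)}{4} = -1 + \frac{- 5 k + 0}{4} = -1 + \frac{\left(-5\right) k}{4} = -1 - \frac{5 k}{4}$)
$q y{\left(3 \right)} 3 = - (-1 - \frac{15}{4}) 3 = \left(-1\right) \left(- \frac{19}{4}\right) 3 = \frac{19}{4} \cdot 3 = \frac{57}{4}$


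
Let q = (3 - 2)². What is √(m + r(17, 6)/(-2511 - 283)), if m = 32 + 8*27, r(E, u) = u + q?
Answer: √1935976570/2794 ≈ 15.748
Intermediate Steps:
q = 1 (q = 1² = 1)
r(E, u) = 1 + u (r(E, u) = u + 1 = 1 + u)
m = 248 (m = 32 + 216 = 248)
√(m + r(17, 6)/(-2511 - 283)) = √(248 + (1 + 6)/(-2511 - 283)) = √(248 + 7/(-2794)) = √(248 + 7*(-1/2794)) = √(248 - 7/2794) = √(692905/2794) = √1935976570/2794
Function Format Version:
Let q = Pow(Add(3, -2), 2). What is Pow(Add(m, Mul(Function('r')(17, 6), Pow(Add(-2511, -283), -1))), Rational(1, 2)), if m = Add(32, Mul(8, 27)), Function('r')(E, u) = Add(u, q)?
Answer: Mul(Rational(1, 2794), Pow(1935976570, Rational(1, 2))) ≈ 15.748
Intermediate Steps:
q = 1 (q = Pow(1, 2) = 1)
Function('r')(E, u) = Add(1, u) (Function('r')(E, u) = Add(u, 1) = Add(1, u))
m = 248 (m = Add(32, 216) = 248)
Pow(Add(m, Mul(Function('r')(17, 6), Pow(Add(-2511, -283), -1))), Rational(1, 2)) = Pow(Add(248, Mul(Add(1, 6), Pow(Add(-2511, -283), -1))), Rational(1, 2)) = Pow(Add(248, Mul(7, Pow(-2794, -1))), Rational(1, 2)) = Pow(Add(248, Mul(7, Rational(-1, 2794))), Rational(1, 2)) = Pow(Add(248, Rational(-7, 2794)), Rational(1, 2)) = Pow(Rational(692905, 2794), Rational(1, 2)) = Mul(Rational(1, 2794), Pow(1935976570, Rational(1, 2)))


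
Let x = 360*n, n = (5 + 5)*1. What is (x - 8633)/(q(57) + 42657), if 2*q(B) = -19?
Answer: -1438/12185 ≈ -0.11801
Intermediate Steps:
n = 10 (n = 10*1 = 10)
x = 3600 (x = 360*10 = 3600)
q(B) = -19/2 (q(B) = (½)*(-19) = -19/2)
(x - 8633)/(q(57) + 42657) = (3600 - 8633)/(-19/2 + 42657) = -5033/85295/2 = -5033*2/85295 = -1438/12185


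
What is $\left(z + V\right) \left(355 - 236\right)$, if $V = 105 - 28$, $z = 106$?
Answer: $21777$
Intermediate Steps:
$V = 77$
$\left(z + V\right) \left(355 - 236\right) = \left(106 + 77\right) \left(355 - 236\right) = 183 \cdot 119 = 21777$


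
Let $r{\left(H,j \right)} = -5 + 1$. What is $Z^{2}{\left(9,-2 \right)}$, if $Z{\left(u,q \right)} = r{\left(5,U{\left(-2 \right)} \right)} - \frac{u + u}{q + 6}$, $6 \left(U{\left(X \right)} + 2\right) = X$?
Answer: $\frac{289}{4} \approx 72.25$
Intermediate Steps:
$U{\left(X \right)} = -2 + \frac{X}{6}$
$r{\left(H,j \right)} = -4$
$Z{\left(u,q \right)} = -4 - \frac{2 u}{6 + q}$ ($Z{\left(u,q \right)} = -4 - \frac{u + u}{q + 6} = -4 - \frac{2 u}{6 + q}$)
$Z^{2}{\left(9,-2 \right)} = \left(\frac{2 \left(-12 - 9 - -4\right)}{6 - 2}\right)^{2} = \left(\frac{2 \left(-12 - 9 + 4\right)}{4}\right)^{2} = \left(2 \cdot \frac{1}{4} \left(-17\right)\right)^{2} = \left(- \frac{17}{2}\right)^{2} = \frac{289}{4}$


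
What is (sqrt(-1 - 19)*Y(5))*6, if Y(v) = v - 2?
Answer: 36*I*sqrt(5) ≈ 80.498*I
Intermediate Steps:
Y(v) = -2 + v
(sqrt(-1 - 19)*Y(5))*6 = (sqrt(-1 - 19)*(-2 + 5))*6 = (sqrt(-20)*3)*6 = ((2*I*sqrt(5))*3)*6 = (6*I*sqrt(5))*6 = 36*I*sqrt(5)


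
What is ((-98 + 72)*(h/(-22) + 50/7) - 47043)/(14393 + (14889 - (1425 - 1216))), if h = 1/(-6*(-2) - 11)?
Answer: -3636520/2238621 ≈ -1.6244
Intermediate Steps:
h = 1 (h = 1/(12 - 11) = 1/1 = 1)
((-98 + 72)*(h/(-22) + 50/7) - 47043)/(14393 + (14889 - (1425 - 1216))) = ((-98 + 72)*(1/(-22) + 50/7) - 47043)/(14393 + (14889 - (1425 - 1216))) = (-26*(1*(-1/22) + 50*(1/7)) - 47043)/(14393 + (14889 - 1*209)) = (-26*(-1/22 + 50/7) - 47043)/(14393 + (14889 - 209)) = (-26*1093/154 - 47043)/(14393 + 14680) = (-14209/77 - 47043)/29073 = -3636520/77*1/29073 = -3636520/2238621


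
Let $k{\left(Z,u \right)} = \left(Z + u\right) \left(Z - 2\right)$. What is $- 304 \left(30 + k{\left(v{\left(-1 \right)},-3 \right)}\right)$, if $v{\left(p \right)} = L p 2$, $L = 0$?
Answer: $-10944$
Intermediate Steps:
$v{\left(p \right)} = 0$ ($v{\left(p \right)} = 0 p 2 = 0 \cdot 2 = 0$)
$k{\left(Z,u \right)} = \left(-2 + Z\right) \left(Z + u\right)$ ($k{\left(Z,u \right)} = \left(Z + u\right) \left(-2 + Z\right) = \left(-2 + Z\right) \left(Z + u\right)$)
$- 304 \left(30 + k{\left(v{\left(-1 \right)},-3 \right)}\right) = - 304 \left(30 + \left(0^{2} - 0 - -6 + 0 \left(-3\right)\right)\right) = - 304 \left(30 + \left(0 + 0 + 6 + 0\right)\right) = - 304 \left(30 + 6\right) = \left(-304\right) 36 = -10944$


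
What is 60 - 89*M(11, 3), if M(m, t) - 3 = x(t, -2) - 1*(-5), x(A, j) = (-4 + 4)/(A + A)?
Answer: -652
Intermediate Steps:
x(A, j) = 0 (x(A, j) = 0/((2*A)) = 0*(1/(2*A)) = 0)
M(m, t) = 8 (M(m, t) = 3 + (0 - 1*(-5)) = 3 + (0 + 5) = 3 + 5 = 8)
60 - 89*M(11, 3) = 60 - 89*8 = 60 - 712 = -652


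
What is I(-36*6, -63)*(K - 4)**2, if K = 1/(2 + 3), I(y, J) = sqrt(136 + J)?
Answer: 361*sqrt(73)/25 ≈ 123.38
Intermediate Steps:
K = 1/5 ≈ 0.20000
I(-36*6, -63)*(K - 4)**2 = sqrt(136 - 63)*(1/5 - 4)**2 = sqrt(73)*(-19/5)**2 = sqrt(73)*(361/25) = 361*sqrt(73)/25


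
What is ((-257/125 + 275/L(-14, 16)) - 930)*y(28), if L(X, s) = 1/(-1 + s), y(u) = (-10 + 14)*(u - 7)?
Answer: 33525912/125 ≈ 2.6821e+5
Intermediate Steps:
y(u) = -28 + 4*u (y(u) = 4*(-7 + u) = -28 + 4*u)
((-257/125 + 275/L(-14, 16)) - 930)*y(28) = ((-257/125 + 275/(1/(-1 + 16))) - 930)*(-28 + 4*28) = ((-257*1/125 + 275/(1/15)) - 930)*(-28 + 112) = ((-257/125 + 275/(1/15)) - 930)*84 = ((-257/125 + 275*15) - 930)*84 = ((-257/125 + 4125) - 930)*84 = (515368/125 - 930)*84 = (399118/125)*84 = 33525912/125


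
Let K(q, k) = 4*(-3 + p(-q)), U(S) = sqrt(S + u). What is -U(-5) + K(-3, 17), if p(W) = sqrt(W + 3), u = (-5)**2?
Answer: -12 - 2*sqrt(5) + 4*sqrt(6) ≈ -6.6742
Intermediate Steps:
u = 25
U(S) = sqrt(25 + S) (U(S) = sqrt(S + 25) = sqrt(25 + S))
p(W) = sqrt(3 + W)
K(q, k) = -12 + 4*sqrt(3 - q) (K(q, k) = 4*(-3 + sqrt(3 - q)) = -12 + 4*sqrt(3 - q))
-U(-5) + K(-3, 17) = -sqrt(25 - 5) + (-12 + 4*sqrt(3 - 1*(-3))) = -sqrt(20) + (-12 + 4*sqrt(3 + 3)) = -2*sqrt(5) + (-12 + 4*sqrt(6)) = -12 - 2*sqrt(5) + 4*sqrt(6)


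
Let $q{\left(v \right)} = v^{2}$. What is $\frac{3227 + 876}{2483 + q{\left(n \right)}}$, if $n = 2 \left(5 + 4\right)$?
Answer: $\frac{4103}{2807} \approx 1.4617$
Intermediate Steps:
$n = 18$ ($n = 2 \cdot 9 = 18$)
$\frac{3227 + 876}{2483 + q{\left(n \right)}} = \frac{3227 + 876}{2483 + 18^{2}} = \frac{4103}{2483 + 324} = \frac{4103}{2807}$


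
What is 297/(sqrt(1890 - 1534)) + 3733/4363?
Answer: 3733/4363 + 297*sqrt(89)/178 ≈ 16.597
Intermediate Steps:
297/(sqrt(1890 - 1534)) + 3733/4363 = 297/(sqrt(356)) + 3733*(1/4363) = 297/((2*sqrt(89))) + 3733/4363 = 297*(sqrt(89)/178) + 3733/4363 = 297*sqrt(89)/178 + 3733/4363 = 3733/4363 + 297*sqrt(89)/178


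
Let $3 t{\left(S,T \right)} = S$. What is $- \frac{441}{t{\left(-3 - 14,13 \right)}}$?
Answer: $\frac{1323}{17} \approx 77.823$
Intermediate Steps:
$t{\left(S,T \right)} = \frac{S}{3}$
$- \frac{441}{t{\left(-3 - 14,13 \right)}} = - \frac{441}{\frac{1}{3} \left(-3 - 14\right)} = - \frac{441}{\frac{1}{3} \left(-17\right)} = - \frac{441}{- \frac{17}{3}} = \left(-441\right) \left(- \frac{3}{17}\right) = \frac{1323}{17}$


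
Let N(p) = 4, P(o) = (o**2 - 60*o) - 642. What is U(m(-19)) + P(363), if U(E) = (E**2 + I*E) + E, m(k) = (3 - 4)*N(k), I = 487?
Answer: 107411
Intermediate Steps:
P(o) = -642 + o**2 - 60*o
m(k) = -4 (m(k) = (3 - 4)*4 = -1*4 = -4)
U(E) = E**2 + 488*E (U(E) = (E**2 + 487*E) + E = E**2 + 488*E)
U(m(-19)) + P(363) = -4*(488 - 4) + (-642 + 363**2 - 60*363) = -4*484 + (-642 + 131769 - 21780) = -1936 + 109347 = 107411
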